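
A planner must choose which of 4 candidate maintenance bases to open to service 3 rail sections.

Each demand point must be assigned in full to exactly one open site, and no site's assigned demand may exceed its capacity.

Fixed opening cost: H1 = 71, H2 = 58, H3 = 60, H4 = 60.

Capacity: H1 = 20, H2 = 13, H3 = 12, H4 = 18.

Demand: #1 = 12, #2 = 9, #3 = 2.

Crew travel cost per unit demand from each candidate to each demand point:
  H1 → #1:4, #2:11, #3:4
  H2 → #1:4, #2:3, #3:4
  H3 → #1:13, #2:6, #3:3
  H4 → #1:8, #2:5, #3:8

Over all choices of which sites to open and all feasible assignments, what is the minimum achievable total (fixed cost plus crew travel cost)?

Open {H1, H2}; cheapest assignment that respects the capacities:
  H1 (cap 20, load 14): #1, #3 — cost 12×4 + 2×4 = 56
  H2 (cap 13, load 9): #2 — cost 9×3 = 27
  Shipping 83, fixed 129 → total 212.
  Any other capacity-feasible assignment to {H1, H2} ships for at least 83.
Compare {H2, H3}: its best feasible assignment gives total 226.
Compare {H2, H4}: its best feasible assignment gives total 227.
Every other set of open sites that can feasibly serve all demand totals ≥ 226 even under its best assignment. Minimum: 212.

212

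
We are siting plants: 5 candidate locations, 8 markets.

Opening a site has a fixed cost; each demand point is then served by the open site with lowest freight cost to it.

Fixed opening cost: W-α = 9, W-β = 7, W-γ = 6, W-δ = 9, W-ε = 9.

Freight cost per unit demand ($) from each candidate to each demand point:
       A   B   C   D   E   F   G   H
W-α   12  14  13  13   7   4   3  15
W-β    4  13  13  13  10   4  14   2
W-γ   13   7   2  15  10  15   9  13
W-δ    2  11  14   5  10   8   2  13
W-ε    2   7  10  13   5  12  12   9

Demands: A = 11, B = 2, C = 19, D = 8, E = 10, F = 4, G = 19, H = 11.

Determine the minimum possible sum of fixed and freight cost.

271

Open {W-β, W-γ, W-δ, W-ε}: assign each demand point to its cheapest open site.
  A→W-δ 11×2=22, B→W-γ 2×7=14, C→W-γ 19×2=38, D→W-δ 8×5=40, E→W-ε 10×5=50, F→W-β 4×4=16, G→W-δ 19×2=38, H→W-β 11×2=22
  freight cost 240, fixed 31 → total 271.
Compare {W-α, W-β, W-γ, W-δ, W-ε}: freight cost 240 + fixed 40 = 280.
Compare {W-α, W-β, W-γ, W-δ}: freight cost 260 + fixed 31 = 291.
Compare {W-β, W-γ, W-δ}: freight cost 290 + fixed 22 = 312.
All other subsets cost ≥ 280. Minimum total cost: 271.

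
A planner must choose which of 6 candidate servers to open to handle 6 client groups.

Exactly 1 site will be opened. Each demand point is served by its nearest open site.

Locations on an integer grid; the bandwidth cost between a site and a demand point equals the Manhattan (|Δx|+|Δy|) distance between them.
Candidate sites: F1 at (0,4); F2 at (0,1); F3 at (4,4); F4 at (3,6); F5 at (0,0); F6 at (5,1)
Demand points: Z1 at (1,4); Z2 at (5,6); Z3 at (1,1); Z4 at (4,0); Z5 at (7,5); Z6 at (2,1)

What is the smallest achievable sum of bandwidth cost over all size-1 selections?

Open {F3}.
  Z1→F3 3, Z2→F3 3, Z3→F3 6, Z4→F3 4, Z5→F3 4, Z6→F3 5  ⇒ total 25.
Compare {F6}: total 27.
Compare {F4}: total 31.
No size-1 selection does better; minimum is 25.

25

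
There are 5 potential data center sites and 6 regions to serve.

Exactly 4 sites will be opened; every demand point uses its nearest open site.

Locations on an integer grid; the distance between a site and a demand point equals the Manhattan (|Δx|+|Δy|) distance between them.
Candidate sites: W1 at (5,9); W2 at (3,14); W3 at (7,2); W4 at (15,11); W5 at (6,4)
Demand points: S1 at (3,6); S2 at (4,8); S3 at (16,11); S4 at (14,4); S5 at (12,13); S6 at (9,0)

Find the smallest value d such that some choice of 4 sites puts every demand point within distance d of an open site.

Open {W1, W2, W3, W4}.
  Farthest demand point is S4 at distance 8 (to W4); all others are ≤ 8.
With {W1, W2, W4, W5} the worst case is 8.
With {W1, W3, W4, W5} the worst case is 8.
No size-4 selection achieves below 8.

8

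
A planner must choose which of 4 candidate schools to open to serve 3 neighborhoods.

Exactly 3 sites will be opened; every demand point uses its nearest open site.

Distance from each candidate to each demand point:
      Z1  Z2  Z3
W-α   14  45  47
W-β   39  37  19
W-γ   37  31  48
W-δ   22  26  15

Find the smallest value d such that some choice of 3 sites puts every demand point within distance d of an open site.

Open {W-α, W-β, W-δ}.
  Farthest demand point is Z2 at distance 26 (to W-δ); all others are ≤ 26.
With {W-α, W-γ, W-δ} the worst case is 26.
With {W-β, W-γ, W-δ} the worst case is 26.
No size-3 selection achieves below 26.

26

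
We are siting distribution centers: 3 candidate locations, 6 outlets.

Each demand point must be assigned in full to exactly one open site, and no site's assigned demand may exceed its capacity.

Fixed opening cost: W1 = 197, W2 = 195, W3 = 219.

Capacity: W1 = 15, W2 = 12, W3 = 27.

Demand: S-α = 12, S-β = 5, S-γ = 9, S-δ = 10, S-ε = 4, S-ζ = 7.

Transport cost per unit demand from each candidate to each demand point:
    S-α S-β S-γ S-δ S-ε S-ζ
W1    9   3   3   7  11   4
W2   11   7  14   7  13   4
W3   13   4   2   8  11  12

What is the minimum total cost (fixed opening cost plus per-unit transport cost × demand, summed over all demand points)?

Open {W1, W2, W3}; cheapest assignment that respects the capacities:
  W1 (cap 15, load 12): S-α — cost 12×9 = 108
  W2 (cap 12, load 11): S-ε, S-ζ — cost 4×13 + 7×4 = 80
  W3 (cap 27, load 24): S-β, S-γ, S-δ — cost 5×4 + 9×2 + 10×8 = 118
  Shipping 306, fixed 611 → total 917.
  Any other capacity-feasible assignment to {W1, W2, W3} ships for at least 306.
Total demand is 47 and no other set of sites has combined capacity ≥ 47, so {W1, W2, W3} is the only feasible choice of open sites. Minimum: 917.

917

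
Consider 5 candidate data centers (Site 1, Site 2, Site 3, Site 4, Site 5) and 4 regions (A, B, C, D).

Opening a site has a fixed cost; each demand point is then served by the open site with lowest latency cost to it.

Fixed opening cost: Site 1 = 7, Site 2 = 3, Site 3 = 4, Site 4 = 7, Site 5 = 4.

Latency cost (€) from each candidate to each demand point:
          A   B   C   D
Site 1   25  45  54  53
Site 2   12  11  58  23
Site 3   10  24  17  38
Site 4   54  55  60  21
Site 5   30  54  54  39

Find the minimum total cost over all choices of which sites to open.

68

Open {Site 2, Site 3}: assign each demand point to its cheapest open site.
  A→Site 3 10, B→Site 2 11, C→Site 3 17, D→Site 2 23
  latency cost 61, fixed 7 → total 68.
Compare {Site 2, Site 3, Site 5}: latency cost 61 + fixed 11 = 72.
Compare {Site 2, Site 3, Site 4}: latency cost 59 + fixed 14 = 73.
Compare {Site 1, Site 2, Site 3}: latency cost 61 + fixed 14 = 75.
All other subsets cost ≥ 72. Minimum total cost: 68.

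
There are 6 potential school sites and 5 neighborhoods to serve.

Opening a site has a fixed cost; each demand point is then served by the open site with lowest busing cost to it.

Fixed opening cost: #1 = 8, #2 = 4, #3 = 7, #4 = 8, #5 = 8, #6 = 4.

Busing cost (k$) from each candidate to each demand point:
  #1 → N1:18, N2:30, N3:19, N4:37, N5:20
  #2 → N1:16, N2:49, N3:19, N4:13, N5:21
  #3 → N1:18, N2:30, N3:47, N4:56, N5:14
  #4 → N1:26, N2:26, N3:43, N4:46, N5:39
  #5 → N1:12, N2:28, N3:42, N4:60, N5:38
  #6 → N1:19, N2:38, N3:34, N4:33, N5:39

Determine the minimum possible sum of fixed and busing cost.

Open {#2, #3}: assign each demand point to its cheapest open site.
  N1→#2 16, N2→#3 30, N3→#2 19, N4→#2 13, N5→#3 14
  busing cost 92, fixed 11 → total 103.
Compare {#2, #5}: busing cost 93 + fixed 12 = 105.
Compare {#2, #3, #5}: busing cost 86 + fixed 19 = 105.
Compare {#2, #4}: busing cost 95 + fixed 12 = 107.
All other subsets cost ≥ 105. Minimum total cost: 103.

103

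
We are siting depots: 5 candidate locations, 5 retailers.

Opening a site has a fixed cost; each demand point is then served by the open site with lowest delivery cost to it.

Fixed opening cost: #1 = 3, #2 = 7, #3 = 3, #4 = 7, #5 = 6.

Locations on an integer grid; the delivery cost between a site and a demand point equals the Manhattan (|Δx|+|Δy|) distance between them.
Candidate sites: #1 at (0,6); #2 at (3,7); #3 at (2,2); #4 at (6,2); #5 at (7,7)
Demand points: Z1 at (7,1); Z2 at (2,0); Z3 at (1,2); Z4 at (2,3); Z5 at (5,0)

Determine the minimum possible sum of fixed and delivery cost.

Open {#3}: assign each demand point to its cheapest open site.
  Z1→#3 6, Z2→#3 2, Z3→#3 1, Z4→#3 1, Z5→#3 5
  delivery cost 15, fixed 3 → total 18.
Compare {#3, #4}: delivery cost 9 + fixed 10 = 19.
Compare {#1, #3}: delivery cost 15 + fixed 6 = 21.
Compare {#1, #3, #4}: delivery cost 9 + fixed 13 = 22.
All other subsets cost ≥ 19. Minimum total cost: 18.

18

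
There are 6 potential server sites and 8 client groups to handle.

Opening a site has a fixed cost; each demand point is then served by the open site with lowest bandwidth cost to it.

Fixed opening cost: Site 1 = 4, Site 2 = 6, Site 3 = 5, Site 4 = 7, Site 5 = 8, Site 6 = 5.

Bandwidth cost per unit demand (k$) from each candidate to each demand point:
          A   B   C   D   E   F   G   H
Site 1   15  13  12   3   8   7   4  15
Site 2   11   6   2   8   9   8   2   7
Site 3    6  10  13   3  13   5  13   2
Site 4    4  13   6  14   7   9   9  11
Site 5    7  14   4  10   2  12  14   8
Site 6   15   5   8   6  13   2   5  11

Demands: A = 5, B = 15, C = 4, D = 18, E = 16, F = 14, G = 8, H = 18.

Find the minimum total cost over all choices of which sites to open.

300

Open {Site 2, Site 3, Site 4, Site 5, Site 6}: assign each demand point to its cheapest open site.
  A→Site 4 5×4=20, B→Site 6 15×5=75, C→Site 2 4×2=8, D→Site 3 18×3=54, E→Site 5 16×2=32, F→Site 6 14×2=28, G→Site 2 8×2=16, H→Site 3 18×2=36
  bandwidth cost 269, fixed 31 → total 300.
Compare {Site 2, Site 3, Site 5, Site 6}: bandwidth cost 279 + fixed 24 = 303.
Compare {Site 1, Site 2, Site 3, Site 4, Site 5, Site 6}: bandwidth cost 269 + fixed 35 = 304.
Compare {Site 1, Site 2, Site 3, Site 5, Site 6}: bandwidth cost 279 + fixed 28 = 307.
All other subsets cost ≥ 303. Minimum total cost: 300.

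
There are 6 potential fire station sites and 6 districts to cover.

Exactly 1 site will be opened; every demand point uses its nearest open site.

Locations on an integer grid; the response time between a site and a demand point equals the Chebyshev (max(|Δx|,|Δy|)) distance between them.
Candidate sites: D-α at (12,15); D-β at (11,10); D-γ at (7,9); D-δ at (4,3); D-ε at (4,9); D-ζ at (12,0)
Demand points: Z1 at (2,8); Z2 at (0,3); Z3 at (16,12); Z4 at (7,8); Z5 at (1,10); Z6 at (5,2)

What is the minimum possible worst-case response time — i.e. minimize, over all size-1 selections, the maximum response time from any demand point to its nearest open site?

9

Open {D-γ}.
  Farthest demand point is Z3 at response time 9 (to D-γ); all others are ≤ 9.
With {D-β} the worst case is 11.
With {D-δ} the worst case is 12.
No size-1 selection achieves below 9.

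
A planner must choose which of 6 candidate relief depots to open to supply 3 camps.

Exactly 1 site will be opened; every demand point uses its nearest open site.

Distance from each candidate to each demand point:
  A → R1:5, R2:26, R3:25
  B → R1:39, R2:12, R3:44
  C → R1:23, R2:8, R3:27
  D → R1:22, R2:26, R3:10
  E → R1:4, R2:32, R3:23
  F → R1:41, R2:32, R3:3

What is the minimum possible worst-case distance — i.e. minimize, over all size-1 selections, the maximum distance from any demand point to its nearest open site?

Open {A}.
  Farthest demand point is R2 at distance 26 (to A); all others are ≤ 26.
With {D} the worst case is 26.
With {C} the worst case is 27.
No size-1 selection achieves below 26.

26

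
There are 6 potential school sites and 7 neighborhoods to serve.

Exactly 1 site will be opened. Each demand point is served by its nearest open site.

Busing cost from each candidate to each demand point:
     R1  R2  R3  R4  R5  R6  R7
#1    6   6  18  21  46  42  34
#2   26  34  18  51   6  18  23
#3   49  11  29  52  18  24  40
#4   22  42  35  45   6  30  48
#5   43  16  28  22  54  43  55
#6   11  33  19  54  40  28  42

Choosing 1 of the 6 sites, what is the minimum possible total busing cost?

Open {#1}.
  R1→#1 6, R2→#1 6, R3→#1 18, R4→#1 21, R5→#1 46, R6→#1 42, R7→#1 34  ⇒ total 173.
Compare {#2}: total 176.
Compare {#3}: total 223.
No size-1 selection does better; minimum is 173.

173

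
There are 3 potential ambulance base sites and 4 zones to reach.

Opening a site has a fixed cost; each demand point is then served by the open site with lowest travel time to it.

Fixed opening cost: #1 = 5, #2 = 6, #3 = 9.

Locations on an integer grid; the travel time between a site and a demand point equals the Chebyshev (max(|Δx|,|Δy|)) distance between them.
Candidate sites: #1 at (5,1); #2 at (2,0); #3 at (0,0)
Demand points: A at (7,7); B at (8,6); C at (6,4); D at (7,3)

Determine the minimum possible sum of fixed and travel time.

Open {#1}: assign each demand point to its cheapest open site.
  A→#1 6, B→#1 5, C→#1 3, D→#1 2
  travel time 16, fixed 5 → total 21.
Compare {#1, #2}: travel time 16 + fixed 11 = 27.
Compare {#2}: travel time 22 + fixed 6 = 28.
Compare {#1, #3}: travel time 16 + fixed 14 = 30.
All other subsets cost ≥ 27. Minimum total cost: 21.

21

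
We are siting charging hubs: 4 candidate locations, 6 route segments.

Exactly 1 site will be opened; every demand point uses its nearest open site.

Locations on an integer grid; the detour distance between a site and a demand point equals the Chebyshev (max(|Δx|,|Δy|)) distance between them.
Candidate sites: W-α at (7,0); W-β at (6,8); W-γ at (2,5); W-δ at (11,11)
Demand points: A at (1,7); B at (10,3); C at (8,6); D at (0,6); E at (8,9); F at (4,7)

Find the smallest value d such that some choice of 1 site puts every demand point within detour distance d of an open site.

Open {W-β}.
  Farthest demand point is D at detour distance 6 (to W-β); all others are ≤ 6.
With {W-γ} the worst case is 8.
With {W-α} the worst case is 9.
No size-1 selection achieves below 6.

6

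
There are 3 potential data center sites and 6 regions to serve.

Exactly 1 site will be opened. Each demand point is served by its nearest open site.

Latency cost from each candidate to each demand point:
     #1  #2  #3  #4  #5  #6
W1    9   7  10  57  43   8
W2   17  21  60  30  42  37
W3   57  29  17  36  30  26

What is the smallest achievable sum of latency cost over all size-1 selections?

134

Open {W1}.
  #1→W1 9, #2→W1 7, #3→W1 10, #4→W1 57, #5→W1 43, #6→W1 8  ⇒ total 134.
Compare {W3}: total 195.
Compare {W2}: total 207.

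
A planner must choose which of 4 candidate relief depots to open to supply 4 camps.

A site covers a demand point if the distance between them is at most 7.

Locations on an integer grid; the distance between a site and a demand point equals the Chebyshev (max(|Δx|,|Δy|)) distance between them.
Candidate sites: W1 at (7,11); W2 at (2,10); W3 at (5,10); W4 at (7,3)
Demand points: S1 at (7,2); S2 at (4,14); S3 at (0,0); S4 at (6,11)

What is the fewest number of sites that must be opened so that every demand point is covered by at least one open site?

Coverage sets (demand points within 7 of each site):
  W1: {S2, S4}
  W2: {S2, S4}
  W3: {S2, S4}
  W4: {S1, S3}
No single site covers all 4 demand points.
But {W1, W4} covers everything, so the minimum is 2.

2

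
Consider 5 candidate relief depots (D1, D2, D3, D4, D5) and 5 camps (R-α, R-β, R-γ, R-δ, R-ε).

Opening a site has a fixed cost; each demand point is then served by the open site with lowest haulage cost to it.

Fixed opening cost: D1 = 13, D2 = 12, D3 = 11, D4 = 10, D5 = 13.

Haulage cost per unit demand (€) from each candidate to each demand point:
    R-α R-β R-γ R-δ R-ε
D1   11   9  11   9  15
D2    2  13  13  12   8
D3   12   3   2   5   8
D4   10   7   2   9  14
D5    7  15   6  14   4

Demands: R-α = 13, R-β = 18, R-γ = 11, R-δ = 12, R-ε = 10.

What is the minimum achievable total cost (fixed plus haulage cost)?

Open {D2, D3, D5}: assign each demand point to its cheapest open site.
  R-α→D2 13×2=26, R-β→D3 18×3=54, R-γ→D3 11×2=22, R-δ→D3 12×5=60, R-ε→D5 10×4=40
  haulage cost 202, fixed 36 → total 238.
Compare {D2, D3, D4, D5}: haulage cost 202 + fixed 46 = 248.
Compare {D1, D2, D3, D5}: haulage cost 202 + fixed 49 = 251.
Compare {D1, D2, D3, D4, D5}: haulage cost 202 + fixed 59 = 261.
All other subsets cost ≥ 248. Minimum total cost: 238.

238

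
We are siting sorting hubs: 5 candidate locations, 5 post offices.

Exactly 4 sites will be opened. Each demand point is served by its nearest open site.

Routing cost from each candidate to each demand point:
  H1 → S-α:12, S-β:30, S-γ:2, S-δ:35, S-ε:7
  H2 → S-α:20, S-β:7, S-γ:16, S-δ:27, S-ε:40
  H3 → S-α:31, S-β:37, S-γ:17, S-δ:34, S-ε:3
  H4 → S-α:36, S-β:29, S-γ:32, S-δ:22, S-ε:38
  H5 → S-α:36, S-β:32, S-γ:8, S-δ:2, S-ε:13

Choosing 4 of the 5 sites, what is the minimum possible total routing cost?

26

Open {H1, H2, H3, H5}.
  S-α→H1 12, S-β→H2 7, S-γ→H1 2, S-δ→H5 2, S-ε→H3 3  ⇒ total 26.
Compare {H1, H2, H4, H5}: total 30.
Compare {H2, H3, H4, H5}: total 40.
No size-4 selection does better; minimum is 26.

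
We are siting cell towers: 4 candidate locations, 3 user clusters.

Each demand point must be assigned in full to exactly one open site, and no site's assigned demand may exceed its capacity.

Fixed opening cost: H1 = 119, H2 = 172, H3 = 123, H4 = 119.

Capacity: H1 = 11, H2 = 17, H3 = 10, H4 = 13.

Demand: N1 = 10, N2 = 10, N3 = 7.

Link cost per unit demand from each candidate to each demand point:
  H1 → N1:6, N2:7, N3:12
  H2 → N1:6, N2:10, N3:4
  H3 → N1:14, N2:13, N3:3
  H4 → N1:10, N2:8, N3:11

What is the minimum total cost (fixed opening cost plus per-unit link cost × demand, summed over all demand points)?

Open {H1, H2}; cheapest assignment that respects the capacities:
  H1 (cap 11, load 10): N2 — cost 10×7 = 70
  H2 (cap 17, load 17): N1, N3 — cost 10×6 + 7×4 = 88
  Shipping 158, fixed 291 → total 449.
  Any other capacity-feasible assignment to {H1, H2} ships for at least 158.
Compare {H2, H4}: its best feasible assignment gives total 459.
Compare {H2, H3}: its best feasible assignment gives total 513.
Every other set of open sites that can feasibly serve all demand totals ≥ 459 even under its best assignment. Minimum: 449.

449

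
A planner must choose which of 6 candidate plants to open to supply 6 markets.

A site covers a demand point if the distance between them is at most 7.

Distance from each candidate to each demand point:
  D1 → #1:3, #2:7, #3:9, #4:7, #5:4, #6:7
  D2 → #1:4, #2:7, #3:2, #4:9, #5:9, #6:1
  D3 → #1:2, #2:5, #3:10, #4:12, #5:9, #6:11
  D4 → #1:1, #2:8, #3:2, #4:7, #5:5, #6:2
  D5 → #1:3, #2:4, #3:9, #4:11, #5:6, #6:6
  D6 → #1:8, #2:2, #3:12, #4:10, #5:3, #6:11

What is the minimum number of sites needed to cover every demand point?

2

Coverage sets (demand points within 7 of each site):
  D1: {#1, #2, #4, #5, #6}
  D2: {#1, #2, #3, #6}
  D3: {#1, #2}
  D4: {#1, #3, #4, #5, #6}
  D5: {#1, #2, #5, #6}
  D6: {#2, #5}
No single site covers all 6 demand points.
But {D1, D2} covers everything, so the minimum is 2.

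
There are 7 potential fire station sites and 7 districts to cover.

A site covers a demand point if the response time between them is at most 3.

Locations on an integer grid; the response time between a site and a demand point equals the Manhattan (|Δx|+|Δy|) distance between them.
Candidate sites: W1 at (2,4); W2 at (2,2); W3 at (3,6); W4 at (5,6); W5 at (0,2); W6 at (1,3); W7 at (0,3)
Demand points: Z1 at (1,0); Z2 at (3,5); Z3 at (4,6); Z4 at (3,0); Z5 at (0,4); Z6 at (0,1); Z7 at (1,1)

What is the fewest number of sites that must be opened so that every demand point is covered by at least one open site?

Coverage sets (demand points within 3 of each site):
  W1: {Z2, Z5}
  W2: {Z1, Z4, Z6, Z7}
  W3: {Z2, Z3}
  W4: {Z2, Z3}
  W5: {Z1, Z5, Z6, Z7}
  W6: {Z1, Z5, Z6, Z7}
  W7: {Z5, Z6, Z7}
No 2 sites suffice: every size-2 union leaves at least one demand point uncovered.
But {W1, W2, W3} covers everything, so the minimum is 3.

3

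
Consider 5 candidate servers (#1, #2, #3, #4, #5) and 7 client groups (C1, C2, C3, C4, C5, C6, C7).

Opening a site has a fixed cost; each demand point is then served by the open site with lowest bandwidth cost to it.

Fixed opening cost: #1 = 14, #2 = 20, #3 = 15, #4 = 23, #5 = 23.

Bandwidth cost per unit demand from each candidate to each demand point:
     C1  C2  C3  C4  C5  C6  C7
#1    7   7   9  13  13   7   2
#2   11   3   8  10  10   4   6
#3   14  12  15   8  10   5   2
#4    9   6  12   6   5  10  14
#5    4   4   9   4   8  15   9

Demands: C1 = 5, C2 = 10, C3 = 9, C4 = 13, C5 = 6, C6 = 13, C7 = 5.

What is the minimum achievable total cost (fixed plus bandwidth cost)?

341

Open {#1, #2, #5}: assign each demand point to its cheapest open site.
  C1→#5 5×4=20, C2→#2 10×3=30, C3→#2 9×8=72, C4→#5 13×4=52, C5→#5 6×8=48, C6→#2 13×4=52, C7→#1 5×2=10
  bandwidth cost 284, fixed 57 → total 341.
Compare {#2, #3, #5}: bandwidth cost 284 + fixed 58 = 342.
Compare {#1, #2, #4, #5}: bandwidth cost 266 + fixed 80 = 346.
Compare {#2, #5}: bandwidth cost 304 + fixed 43 = 347.
All other subsets cost ≥ 342. Minimum total cost: 341.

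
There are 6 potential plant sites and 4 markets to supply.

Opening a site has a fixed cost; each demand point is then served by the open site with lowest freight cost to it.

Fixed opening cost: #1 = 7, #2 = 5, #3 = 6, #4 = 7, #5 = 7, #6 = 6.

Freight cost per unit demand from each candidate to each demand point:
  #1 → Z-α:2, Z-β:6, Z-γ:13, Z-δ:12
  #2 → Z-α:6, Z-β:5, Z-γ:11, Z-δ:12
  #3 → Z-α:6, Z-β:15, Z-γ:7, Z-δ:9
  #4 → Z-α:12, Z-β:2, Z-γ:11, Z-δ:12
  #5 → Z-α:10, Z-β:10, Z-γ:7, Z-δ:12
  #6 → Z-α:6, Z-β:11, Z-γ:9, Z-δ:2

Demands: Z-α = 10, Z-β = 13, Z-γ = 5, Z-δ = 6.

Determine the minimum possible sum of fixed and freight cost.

119

Open {#1, #3, #4, #6}: assign each demand point to its cheapest open site.
  Z-α→#1 10×2=20, Z-β→#4 13×2=26, Z-γ→#3 5×7=35, Z-δ→#6 6×2=12
  freight cost 93, fixed 26 → total 119.
Compare {#1, #4, #5, #6}: freight cost 93 + fixed 27 = 120.
Compare {#1, #4, #6}: freight cost 103 + fixed 20 = 123.
Compare {#1, #2, #3, #4, #6}: freight cost 93 + fixed 31 = 124.
All other subsets cost ≥ 120. Minimum total cost: 119.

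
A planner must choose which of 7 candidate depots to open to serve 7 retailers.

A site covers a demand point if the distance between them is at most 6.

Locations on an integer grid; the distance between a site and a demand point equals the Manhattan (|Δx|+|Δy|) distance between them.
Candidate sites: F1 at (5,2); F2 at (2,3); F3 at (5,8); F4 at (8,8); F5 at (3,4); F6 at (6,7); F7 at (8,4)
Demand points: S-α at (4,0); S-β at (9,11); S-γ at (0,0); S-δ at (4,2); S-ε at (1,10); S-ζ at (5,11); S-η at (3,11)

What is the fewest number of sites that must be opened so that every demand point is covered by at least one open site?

3

Coverage sets (demand points within 6 of each site):
  F1: {S-α, S-δ}
  F2: {S-α, S-γ, S-δ}
  F3: {S-ε, S-ζ, S-η}
  F4: {S-β, S-ζ}
  F5: {S-α, S-δ}
  F6: {S-ζ}
  F7: {S-δ}
No 2 sites suffice: every size-2 union leaves at least one demand point uncovered.
But {F2, F3, F4} covers everything, so the minimum is 3.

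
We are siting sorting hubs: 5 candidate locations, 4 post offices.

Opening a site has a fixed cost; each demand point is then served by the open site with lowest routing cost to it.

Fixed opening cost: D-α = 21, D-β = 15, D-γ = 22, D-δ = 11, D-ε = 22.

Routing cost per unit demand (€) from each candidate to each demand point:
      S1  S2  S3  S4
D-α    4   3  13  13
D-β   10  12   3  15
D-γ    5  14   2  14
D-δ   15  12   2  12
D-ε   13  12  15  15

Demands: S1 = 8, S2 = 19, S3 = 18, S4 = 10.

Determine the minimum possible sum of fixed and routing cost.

277

Open {D-α, D-δ}: assign each demand point to its cheapest open site.
  S1→D-α 8×4=32, S2→D-α 19×3=57, S3→D-δ 18×2=36, S4→D-δ 10×12=120
  routing cost 245, fixed 32 → total 277.
Compare {D-α, D-β, D-δ}: routing cost 245 + fixed 47 = 292.
Compare {D-α, D-γ}: routing cost 255 + fixed 43 = 298.
Compare {D-α, D-γ, D-δ}: routing cost 245 + fixed 54 = 299.
All other subsets cost ≥ 292. Minimum total cost: 277.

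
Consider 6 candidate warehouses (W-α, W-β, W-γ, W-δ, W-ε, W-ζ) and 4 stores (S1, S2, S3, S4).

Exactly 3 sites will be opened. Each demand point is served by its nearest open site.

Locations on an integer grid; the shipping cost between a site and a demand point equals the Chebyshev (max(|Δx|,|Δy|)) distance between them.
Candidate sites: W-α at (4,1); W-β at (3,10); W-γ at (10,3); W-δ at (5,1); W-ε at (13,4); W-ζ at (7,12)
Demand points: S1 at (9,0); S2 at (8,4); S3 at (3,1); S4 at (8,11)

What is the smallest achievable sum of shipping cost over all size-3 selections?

7

Open {W-α, W-γ, W-ζ}.
  S1→W-γ 3, S2→W-γ 2, S3→W-α 1, S4→W-ζ 1  ⇒ total 7.
Compare {W-γ, W-δ, W-ζ}: total 8.
Compare {W-α, W-δ, W-ζ}: total 9.
No size-3 selection does better; minimum is 7.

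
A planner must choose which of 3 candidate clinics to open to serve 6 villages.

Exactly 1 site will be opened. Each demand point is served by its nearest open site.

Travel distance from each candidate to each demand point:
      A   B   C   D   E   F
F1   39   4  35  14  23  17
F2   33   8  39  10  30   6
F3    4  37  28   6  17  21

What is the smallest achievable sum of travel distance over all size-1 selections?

113

Open {F3}.
  A→F3 4, B→F3 37, C→F3 28, D→F3 6, E→F3 17, F→F3 21  ⇒ total 113.
Compare {F2}: total 126.
Compare {F1}: total 132.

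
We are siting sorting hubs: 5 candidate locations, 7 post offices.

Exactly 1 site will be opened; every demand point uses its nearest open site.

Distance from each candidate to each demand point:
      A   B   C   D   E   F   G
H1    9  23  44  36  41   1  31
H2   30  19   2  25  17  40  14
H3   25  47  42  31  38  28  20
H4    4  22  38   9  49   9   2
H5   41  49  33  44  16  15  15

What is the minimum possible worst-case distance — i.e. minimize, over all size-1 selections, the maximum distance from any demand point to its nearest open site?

40

Open {H2}.
  Farthest demand point is F at distance 40 (to H2); all others are ≤ 40.
With {H1} the worst case is 44.
With {H3} the worst case is 47.
No size-1 selection achieves below 40.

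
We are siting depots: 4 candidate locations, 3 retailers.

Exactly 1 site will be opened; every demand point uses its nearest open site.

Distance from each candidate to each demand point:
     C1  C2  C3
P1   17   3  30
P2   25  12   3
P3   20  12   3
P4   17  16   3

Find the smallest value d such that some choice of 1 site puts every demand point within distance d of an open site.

17

Open {P4}.
  Farthest demand point is C1 at distance 17 (to P4); all others are ≤ 17.
With {P3} the worst case is 20.
With {P2} the worst case is 25.
No size-1 selection achieves below 17.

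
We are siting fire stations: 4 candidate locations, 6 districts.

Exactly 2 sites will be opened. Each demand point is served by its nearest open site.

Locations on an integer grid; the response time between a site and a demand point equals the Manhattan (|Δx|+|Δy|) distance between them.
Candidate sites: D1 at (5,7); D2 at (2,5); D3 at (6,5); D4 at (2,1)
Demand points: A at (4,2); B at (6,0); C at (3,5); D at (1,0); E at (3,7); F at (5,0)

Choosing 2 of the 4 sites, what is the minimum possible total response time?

18

Open {D2, D4}.
  A→D4 3, B→D4 5, C→D2 1, D→D4 2, E→D2 3, F→D4 4  ⇒ total 18.
Compare {D1, D4}: total 20.
Compare {D3, D4}: total 22.
No size-2 selection does better; minimum is 18.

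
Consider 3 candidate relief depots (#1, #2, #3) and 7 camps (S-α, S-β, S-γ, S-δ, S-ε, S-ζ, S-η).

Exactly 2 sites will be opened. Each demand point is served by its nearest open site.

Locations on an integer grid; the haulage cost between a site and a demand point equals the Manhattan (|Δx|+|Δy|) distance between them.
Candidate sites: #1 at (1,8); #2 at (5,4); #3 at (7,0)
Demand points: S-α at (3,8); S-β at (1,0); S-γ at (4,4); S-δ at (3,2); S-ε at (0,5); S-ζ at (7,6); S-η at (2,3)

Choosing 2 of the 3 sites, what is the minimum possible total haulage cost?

27

Open {#1, #2}.
  S-α→#1 2, S-β→#1 8, S-γ→#2 1, S-δ→#2 4, S-ε→#1 4, S-ζ→#2 4, S-η→#2 4  ⇒ total 27.
Compare {#2, #3}: total 31.
Compare {#1, #3}: total 37.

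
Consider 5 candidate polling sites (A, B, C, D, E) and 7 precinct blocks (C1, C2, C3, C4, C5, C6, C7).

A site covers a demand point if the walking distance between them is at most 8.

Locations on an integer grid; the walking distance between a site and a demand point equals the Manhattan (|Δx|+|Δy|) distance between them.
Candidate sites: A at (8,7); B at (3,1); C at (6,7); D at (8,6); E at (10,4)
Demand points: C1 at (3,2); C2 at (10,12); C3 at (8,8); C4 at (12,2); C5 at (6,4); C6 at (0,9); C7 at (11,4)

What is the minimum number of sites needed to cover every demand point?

2

Coverage sets (demand points within 8 of each site):
  A: {C2, C3, C5, C7}
  B: {C1, C5}
  C: {C1, C3, C5, C6, C7}
  D: {C2, C3, C4, C5, C7}
  E: {C2, C3, C4, C5, C7}
No single site covers all 7 demand points.
But {C, D} covers everything, so the minimum is 2.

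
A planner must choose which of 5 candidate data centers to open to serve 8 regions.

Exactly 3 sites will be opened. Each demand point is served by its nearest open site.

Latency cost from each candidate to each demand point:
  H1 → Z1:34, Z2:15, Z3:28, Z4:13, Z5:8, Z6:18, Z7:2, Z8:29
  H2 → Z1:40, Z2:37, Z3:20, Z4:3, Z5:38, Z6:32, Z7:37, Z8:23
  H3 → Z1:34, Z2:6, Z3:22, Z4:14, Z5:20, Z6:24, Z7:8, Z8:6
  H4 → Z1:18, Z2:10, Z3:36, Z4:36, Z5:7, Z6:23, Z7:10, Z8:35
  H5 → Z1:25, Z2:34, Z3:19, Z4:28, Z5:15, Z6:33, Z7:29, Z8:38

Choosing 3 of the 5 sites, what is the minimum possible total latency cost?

Open {H2, H3, H4}.
  Z1→H4 18, Z2→H3 6, Z3→H2 20, Z4→H2 3, Z5→H4 7, Z6→H4 23, Z7→H3 8, Z8→H3 6  ⇒ total 91.
Compare {H1, H3, H4}: total 92.
Compare {H1, H2, H3}: total 97.
No size-3 selection does better; minimum is 91.

91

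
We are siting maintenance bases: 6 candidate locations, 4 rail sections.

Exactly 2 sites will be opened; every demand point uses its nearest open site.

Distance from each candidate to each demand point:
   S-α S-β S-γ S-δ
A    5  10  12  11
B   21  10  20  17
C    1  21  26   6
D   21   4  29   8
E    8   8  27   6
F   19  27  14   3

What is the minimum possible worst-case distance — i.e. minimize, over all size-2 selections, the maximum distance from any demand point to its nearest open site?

12

Open {A, B}.
  Farthest demand point is S-γ at distance 12 (to A); all others are ≤ 12.
With {A, C} the worst case is 12.
With {A, D} the worst case is 12.
No size-2 selection achieves below 12.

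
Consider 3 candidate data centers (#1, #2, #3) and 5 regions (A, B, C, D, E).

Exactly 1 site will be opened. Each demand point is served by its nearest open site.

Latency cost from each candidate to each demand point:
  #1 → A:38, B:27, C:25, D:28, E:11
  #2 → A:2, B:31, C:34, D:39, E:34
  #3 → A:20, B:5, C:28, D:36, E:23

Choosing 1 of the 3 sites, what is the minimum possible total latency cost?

112

Open {#3}.
  A→#3 20, B→#3 5, C→#3 28, D→#3 36, E→#3 23  ⇒ total 112.
Compare {#1}: total 129.
Compare {#2}: total 140.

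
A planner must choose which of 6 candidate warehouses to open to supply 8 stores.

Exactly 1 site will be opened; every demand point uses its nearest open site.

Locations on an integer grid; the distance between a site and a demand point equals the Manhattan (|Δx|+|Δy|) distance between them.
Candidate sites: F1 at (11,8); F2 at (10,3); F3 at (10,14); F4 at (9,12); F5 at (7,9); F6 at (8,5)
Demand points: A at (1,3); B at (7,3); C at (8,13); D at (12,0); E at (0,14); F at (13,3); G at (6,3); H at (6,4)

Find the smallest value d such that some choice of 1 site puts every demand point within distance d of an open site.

14

Open {F5}.
  Farthest demand point is D at distance 14 (to F5); all others are ≤ 14.
With {F1} the worst case is 17.
With {F4} the worst case is 17.
No size-1 selection achieves below 14.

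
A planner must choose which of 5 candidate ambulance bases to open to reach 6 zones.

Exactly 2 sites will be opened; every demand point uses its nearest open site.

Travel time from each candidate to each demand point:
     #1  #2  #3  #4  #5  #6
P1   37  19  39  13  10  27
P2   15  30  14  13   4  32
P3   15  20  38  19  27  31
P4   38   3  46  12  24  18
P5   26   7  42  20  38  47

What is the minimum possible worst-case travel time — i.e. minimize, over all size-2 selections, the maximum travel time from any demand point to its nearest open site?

Open {P2, P4}.
  Farthest demand point is #6 at travel time 18 (to P4); all others are ≤ 18.
With {P1, P2} the worst case is 27.
With {P2, P3} the worst case is 31.
No size-2 selection achieves below 18.

18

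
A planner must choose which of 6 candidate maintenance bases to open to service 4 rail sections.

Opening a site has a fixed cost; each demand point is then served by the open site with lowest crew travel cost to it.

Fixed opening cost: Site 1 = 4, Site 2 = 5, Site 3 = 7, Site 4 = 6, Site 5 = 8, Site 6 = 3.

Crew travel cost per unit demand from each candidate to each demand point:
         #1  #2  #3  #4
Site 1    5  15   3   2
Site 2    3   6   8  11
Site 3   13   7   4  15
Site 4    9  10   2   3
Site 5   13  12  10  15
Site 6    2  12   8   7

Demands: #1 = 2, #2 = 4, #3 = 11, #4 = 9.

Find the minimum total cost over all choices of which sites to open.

85

Open {Site 1, Site 2, Site 4}: assign each demand point to its cheapest open site.
  #1→Site 2 2×3=6, #2→Site 2 4×6=24, #3→Site 4 11×2=22, #4→Site 1 9×2=18
  crew travel cost 70, fixed 15 → total 85.
Compare {Site 1, Site 2, Site 4, Site 6}: crew travel cost 68 + fixed 18 = 86.
Compare {Site 1, Site 2}: crew travel cost 81 + fixed 9 = 90.
Compare {Site 2, Site 4}: crew travel cost 79 + fixed 11 = 90.
All other subsets cost ≥ 86. Minimum total cost: 85.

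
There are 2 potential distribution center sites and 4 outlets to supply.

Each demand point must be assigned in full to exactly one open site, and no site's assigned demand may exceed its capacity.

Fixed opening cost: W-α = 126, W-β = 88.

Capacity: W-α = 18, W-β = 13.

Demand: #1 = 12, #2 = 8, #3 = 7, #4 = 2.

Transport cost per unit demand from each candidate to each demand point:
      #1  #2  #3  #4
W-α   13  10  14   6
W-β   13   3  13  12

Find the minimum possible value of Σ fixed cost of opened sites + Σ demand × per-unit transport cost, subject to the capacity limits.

Open {W-α, W-β}; cheapest assignment that respects the capacities:
  W-α (cap 18, load 17): #2, #3, #4 — cost 8×10 + 7×14 + 2×6 = 190
  W-β (cap 13, load 12): #1 — cost 12×13 = 156
  Shipping 346, fixed 214 → total 560.
  Any other capacity-feasible assignment to {W-α, W-β} ships for at least 346.
Total demand is 29 and no other set of sites has combined capacity ≥ 29, so {W-α, W-β} is the only feasible choice of open sites. Minimum: 560.

560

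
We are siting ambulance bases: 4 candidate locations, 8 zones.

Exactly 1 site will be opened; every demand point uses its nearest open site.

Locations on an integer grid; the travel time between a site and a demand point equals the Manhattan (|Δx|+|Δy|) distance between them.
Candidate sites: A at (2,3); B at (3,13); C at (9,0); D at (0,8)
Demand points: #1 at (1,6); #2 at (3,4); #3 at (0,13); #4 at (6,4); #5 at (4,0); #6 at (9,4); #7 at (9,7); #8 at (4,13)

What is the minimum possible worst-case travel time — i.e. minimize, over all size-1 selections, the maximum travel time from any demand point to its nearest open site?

Open {A}.
  Farthest demand point is #3 at travel time 12 (to A); all others are ≤ 12.
With {D} the worst case is 13.
With {B} the worst case is 15.
No size-1 selection achieves below 12.

12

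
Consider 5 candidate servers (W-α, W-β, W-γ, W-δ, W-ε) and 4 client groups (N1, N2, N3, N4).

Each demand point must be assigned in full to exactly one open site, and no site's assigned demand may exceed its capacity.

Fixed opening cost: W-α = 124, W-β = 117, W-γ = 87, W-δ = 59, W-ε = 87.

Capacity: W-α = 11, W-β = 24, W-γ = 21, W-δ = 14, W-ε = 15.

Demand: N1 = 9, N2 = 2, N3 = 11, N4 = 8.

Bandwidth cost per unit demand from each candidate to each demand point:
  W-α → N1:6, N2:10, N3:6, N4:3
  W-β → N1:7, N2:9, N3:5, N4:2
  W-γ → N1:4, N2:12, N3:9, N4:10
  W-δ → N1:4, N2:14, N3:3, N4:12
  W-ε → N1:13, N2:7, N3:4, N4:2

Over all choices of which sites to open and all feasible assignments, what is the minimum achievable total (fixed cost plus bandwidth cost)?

301

Open {W-β, W-δ}; cheapest assignment that respects the capacities:
  W-β (cap 24, load 21): N2, N3, N4 — cost 2×9 + 11×5 + 8×2 = 89
  W-δ (cap 14, load 9): N1 — cost 9×4 = 36
  Shipping 125, fixed 176 → total 301.
  Any other capacity-feasible assignment to {W-β, W-δ} ships for at least 125.
Compare {W-γ, W-δ}: its best feasible assignment gives total 319.
Compare {W-β, W-γ}: its best feasible assignment gives total 329.
Every other set of open sites that can feasibly serve all demand totals ≥ 319 even under its best assignment. Minimum: 301.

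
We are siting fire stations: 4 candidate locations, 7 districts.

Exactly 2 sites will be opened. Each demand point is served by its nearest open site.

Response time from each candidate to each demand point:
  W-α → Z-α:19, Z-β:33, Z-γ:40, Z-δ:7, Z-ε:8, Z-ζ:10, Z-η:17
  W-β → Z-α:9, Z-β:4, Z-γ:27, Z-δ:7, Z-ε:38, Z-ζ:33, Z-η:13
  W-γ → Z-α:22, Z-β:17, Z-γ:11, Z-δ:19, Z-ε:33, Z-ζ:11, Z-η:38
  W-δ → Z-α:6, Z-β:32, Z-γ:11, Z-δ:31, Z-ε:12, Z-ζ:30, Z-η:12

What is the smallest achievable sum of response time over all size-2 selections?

78

Open {W-α, W-β}.
  Z-α→W-β 9, Z-β→W-β 4, Z-γ→W-β 27, Z-δ→W-α 7, Z-ε→W-α 8, Z-ζ→W-α 10, Z-η→W-β 13  ⇒ total 78.
Compare {W-β, W-δ}: total 82.
Compare {W-α, W-δ}: total 86.
No size-2 selection does better; minimum is 78.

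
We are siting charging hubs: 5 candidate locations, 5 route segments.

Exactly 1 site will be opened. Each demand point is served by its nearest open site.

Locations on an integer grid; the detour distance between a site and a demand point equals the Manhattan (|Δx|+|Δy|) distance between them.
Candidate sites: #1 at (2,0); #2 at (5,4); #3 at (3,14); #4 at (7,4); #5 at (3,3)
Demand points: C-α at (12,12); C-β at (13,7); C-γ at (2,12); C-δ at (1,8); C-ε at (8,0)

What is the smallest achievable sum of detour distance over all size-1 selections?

Open {#4}.
  C-α→#4 13, C-β→#4 9, C-γ→#4 13, C-δ→#4 10, C-ε→#4 5  ⇒ total 50.
Compare {#2}: total 52.
Compare {#5}: total 57.
No size-1 selection does better; minimum is 50.

50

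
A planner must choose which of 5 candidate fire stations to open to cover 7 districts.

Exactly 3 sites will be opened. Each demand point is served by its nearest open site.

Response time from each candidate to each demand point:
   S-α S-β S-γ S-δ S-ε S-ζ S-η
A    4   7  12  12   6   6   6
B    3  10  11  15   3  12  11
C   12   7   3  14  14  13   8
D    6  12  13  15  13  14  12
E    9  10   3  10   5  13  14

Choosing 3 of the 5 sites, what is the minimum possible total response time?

Open {A, B, E}.
  S-α→B 3, S-β→A 7, S-γ→E 3, S-δ→E 10, S-ε→B 3, S-ζ→A 6, S-η→A 6  ⇒ total 38.
Compare {A, B, C}: total 40.
Compare {A, C, E}: total 41.
No size-3 selection does better; minimum is 38.

38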